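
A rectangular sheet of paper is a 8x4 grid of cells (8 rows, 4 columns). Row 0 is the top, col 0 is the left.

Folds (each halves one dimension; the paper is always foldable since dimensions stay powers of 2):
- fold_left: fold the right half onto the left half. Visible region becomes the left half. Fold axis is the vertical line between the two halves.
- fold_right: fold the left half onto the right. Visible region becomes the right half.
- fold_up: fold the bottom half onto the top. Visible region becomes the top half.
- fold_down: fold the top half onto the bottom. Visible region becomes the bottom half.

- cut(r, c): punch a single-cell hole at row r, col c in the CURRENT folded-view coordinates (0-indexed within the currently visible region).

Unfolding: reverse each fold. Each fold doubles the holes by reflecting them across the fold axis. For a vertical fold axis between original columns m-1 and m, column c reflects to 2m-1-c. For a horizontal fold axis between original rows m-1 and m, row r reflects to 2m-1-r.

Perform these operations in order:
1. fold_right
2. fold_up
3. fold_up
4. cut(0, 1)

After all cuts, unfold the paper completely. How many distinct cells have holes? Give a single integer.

Op 1 fold_right: fold axis v@2; visible region now rows[0,8) x cols[2,4) = 8x2
Op 2 fold_up: fold axis h@4; visible region now rows[0,4) x cols[2,4) = 4x2
Op 3 fold_up: fold axis h@2; visible region now rows[0,2) x cols[2,4) = 2x2
Op 4 cut(0, 1): punch at orig (0,3); cuts so far [(0, 3)]; region rows[0,2) x cols[2,4) = 2x2
Unfold 1 (reflect across h@2): 2 holes -> [(0, 3), (3, 3)]
Unfold 2 (reflect across h@4): 4 holes -> [(0, 3), (3, 3), (4, 3), (7, 3)]
Unfold 3 (reflect across v@2): 8 holes -> [(0, 0), (0, 3), (3, 0), (3, 3), (4, 0), (4, 3), (7, 0), (7, 3)]

Answer: 8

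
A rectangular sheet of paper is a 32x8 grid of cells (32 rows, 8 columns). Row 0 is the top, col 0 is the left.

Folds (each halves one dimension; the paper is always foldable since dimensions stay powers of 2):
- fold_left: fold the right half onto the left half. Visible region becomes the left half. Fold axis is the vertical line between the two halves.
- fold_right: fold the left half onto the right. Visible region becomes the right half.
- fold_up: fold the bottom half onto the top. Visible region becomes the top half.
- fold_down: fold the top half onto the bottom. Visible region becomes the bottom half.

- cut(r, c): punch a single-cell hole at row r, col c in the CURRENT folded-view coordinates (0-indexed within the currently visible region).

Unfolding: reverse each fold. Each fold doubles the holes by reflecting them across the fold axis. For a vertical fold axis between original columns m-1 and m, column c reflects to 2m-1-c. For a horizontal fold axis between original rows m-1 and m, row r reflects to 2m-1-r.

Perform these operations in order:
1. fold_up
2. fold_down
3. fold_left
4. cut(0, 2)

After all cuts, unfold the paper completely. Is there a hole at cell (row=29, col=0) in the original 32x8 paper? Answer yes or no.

Answer: no

Derivation:
Op 1 fold_up: fold axis h@16; visible region now rows[0,16) x cols[0,8) = 16x8
Op 2 fold_down: fold axis h@8; visible region now rows[8,16) x cols[0,8) = 8x8
Op 3 fold_left: fold axis v@4; visible region now rows[8,16) x cols[0,4) = 8x4
Op 4 cut(0, 2): punch at orig (8,2); cuts so far [(8, 2)]; region rows[8,16) x cols[0,4) = 8x4
Unfold 1 (reflect across v@4): 2 holes -> [(8, 2), (8, 5)]
Unfold 2 (reflect across h@8): 4 holes -> [(7, 2), (7, 5), (8, 2), (8, 5)]
Unfold 3 (reflect across h@16): 8 holes -> [(7, 2), (7, 5), (8, 2), (8, 5), (23, 2), (23, 5), (24, 2), (24, 5)]
Holes: [(7, 2), (7, 5), (8, 2), (8, 5), (23, 2), (23, 5), (24, 2), (24, 5)]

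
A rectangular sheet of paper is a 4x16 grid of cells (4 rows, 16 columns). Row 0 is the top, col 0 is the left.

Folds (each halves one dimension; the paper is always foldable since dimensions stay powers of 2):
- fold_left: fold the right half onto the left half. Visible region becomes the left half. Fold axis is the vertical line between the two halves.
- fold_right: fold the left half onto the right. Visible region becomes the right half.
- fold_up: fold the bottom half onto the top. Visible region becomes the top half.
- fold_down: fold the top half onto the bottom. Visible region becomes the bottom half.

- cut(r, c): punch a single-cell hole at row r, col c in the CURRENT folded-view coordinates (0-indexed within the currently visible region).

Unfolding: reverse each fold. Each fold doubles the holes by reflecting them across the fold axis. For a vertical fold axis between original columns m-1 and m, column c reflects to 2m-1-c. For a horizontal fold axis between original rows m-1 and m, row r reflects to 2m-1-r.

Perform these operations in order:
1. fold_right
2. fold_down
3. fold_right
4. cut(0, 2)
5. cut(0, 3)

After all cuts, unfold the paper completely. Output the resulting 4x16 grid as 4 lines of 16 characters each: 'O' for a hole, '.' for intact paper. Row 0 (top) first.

Answer: ................
OO....OOOO....OO
OO....OOOO....OO
................

Derivation:
Op 1 fold_right: fold axis v@8; visible region now rows[0,4) x cols[8,16) = 4x8
Op 2 fold_down: fold axis h@2; visible region now rows[2,4) x cols[8,16) = 2x8
Op 3 fold_right: fold axis v@12; visible region now rows[2,4) x cols[12,16) = 2x4
Op 4 cut(0, 2): punch at orig (2,14); cuts so far [(2, 14)]; region rows[2,4) x cols[12,16) = 2x4
Op 5 cut(0, 3): punch at orig (2,15); cuts so far [(2, 14), (2, 15)]; region rows[2,4) x cols[12,16) = 2x4
Unfold 1 (reflect across v@12): 4 holes -> [(2, 8), (2, 9), (2, 14), (2, 15)]
Unfold 2 (reflect across h@2): 8 holes -> [(1, 8), (1, 9), (1, 14), (1, 15), (2, 8), (2, 9), (2, 14), (2, 15)]
Unfold 3 (reflect across v@8): 16 holes -> [(1, 0), (1, 1), (1, 6), (1, 7), (1, 8), (1, 9), (1, 14), (1, 15), (2, 0), (2, 1), (2, 6), (2, 7), (2, 8), (2, 9), (2, 14), (2, 15)]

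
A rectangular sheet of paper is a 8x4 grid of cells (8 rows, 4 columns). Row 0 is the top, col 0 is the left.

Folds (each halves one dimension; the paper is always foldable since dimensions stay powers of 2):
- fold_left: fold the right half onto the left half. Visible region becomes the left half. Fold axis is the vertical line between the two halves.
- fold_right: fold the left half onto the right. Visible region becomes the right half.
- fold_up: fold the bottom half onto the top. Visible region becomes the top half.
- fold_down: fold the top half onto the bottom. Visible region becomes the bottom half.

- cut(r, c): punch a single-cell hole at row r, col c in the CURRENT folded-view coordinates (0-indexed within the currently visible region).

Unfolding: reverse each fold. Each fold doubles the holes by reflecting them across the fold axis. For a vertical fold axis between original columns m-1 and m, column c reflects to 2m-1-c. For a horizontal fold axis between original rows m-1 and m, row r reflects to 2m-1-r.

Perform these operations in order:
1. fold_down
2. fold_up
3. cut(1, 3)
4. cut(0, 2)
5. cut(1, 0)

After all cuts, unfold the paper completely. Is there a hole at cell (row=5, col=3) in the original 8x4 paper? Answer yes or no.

Op 1 fold_down: fold axis h@4; visible region now rows[4,8) x cols[0,4) = 4x4
Op 2 fold_up: fold axis h@6; visible region now rows[4,6) x cols[0,4) = 2x4
Op 3 cut(1, 3): punch at orig (5,3); cuts so far [(5, 3)]; region rows[4,6) x cols[0,4) = 2x4
Op 4 cut(0, 2): punch at orig (4,2); cuts so far [(4, 2), (5, 3)]; region rows[4,6) x cols[0,4) = 2x4
Op 5 cut(1, 0): punch at orig (5,0); cuts so far [(4, 2), (5, 0), (5, 3)]; region rows[4,6) x cols[0,4) = 2x4
Unfold 1 (reflect across h@6): 6 holes -> [(4, 2), (5, 0), (5, 3), (6, 0), (6, 3), (7, 2)]
Unfold 2 (reflect across h@4): 12 holes -> [(0, 2), (1, 0), (1, 3), (2, 0), (2, 3), (3, 2), (4, 2), (5, 0), (5, 3), (6, 0), (6, 3), (7, 2)]
Holes: [(0, 2), (1, 0), (1, 3), (2, 0), (2, 3), (3, 2), (4, 2), (5, 0), (5, 3), (6, 0), (6, 3), (7, 2)]

Answer: yes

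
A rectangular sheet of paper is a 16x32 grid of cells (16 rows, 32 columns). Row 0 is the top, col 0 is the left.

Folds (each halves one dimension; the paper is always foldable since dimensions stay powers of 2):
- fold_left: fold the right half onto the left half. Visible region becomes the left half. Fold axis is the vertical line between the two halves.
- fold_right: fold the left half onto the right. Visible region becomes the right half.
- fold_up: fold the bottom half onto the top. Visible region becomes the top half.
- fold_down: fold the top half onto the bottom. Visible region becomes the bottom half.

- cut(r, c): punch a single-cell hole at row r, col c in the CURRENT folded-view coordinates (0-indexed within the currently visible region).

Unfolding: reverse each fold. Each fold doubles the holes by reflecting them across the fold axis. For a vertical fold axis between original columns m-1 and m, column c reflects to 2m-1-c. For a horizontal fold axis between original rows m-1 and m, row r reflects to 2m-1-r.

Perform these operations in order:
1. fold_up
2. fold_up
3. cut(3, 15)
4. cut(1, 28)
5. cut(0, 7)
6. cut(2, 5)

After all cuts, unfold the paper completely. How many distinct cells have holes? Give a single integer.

Op 1 fold_up: fold axis h@8; visible region now rows[0,8) x cols[0,32) = 8x32
Op 2 fold_up: fold axis h@4; visible region now rows[0,4) x cols[0,32) = 4x32
Op 3 cut(3, 15): punch at orig (3,15); cuts so far [(3, 15)]; region rows[0,4) x cols[0,32) = 4x32
Op 4 cut(1, 28): punch at orig (1,28); cuts so far [(1, 28), (3, 15)]; region rows[0,4) x cols[0,32) = 4x32
Op 5 cut(0, 7): punch at orig (0,7); cuts so far [(0, 7), (1, 28), (3, 15)]; region rows[0,4) x cols[0,32) = 4x32
Op 6 cut(2, 5): punch at orig (2,5); cuts so far [(0, 7), (1, 28), (2, 5), (3, 15)]; region rows[0,4) x cols[0,32) = 4x32
Unfold 1 (reflect across h@4): 8 holes -> [(0, 7), (1, 28), (2, 5), (3, 15), (4, 15), (5, 5), (6, 28), (7, 7)]
Unfold 2 (reflect across h@8): 16 holes -> [(0, 7), (1, 28), (2, 5), (3, 15), (4, 15), (5, 5), (6, 28), (7, 7), (8, 7), (9, 28), (10, 5), (11, 15), (12, 15), (13, 5), (14, 28), (15, 7)]

Answer: 16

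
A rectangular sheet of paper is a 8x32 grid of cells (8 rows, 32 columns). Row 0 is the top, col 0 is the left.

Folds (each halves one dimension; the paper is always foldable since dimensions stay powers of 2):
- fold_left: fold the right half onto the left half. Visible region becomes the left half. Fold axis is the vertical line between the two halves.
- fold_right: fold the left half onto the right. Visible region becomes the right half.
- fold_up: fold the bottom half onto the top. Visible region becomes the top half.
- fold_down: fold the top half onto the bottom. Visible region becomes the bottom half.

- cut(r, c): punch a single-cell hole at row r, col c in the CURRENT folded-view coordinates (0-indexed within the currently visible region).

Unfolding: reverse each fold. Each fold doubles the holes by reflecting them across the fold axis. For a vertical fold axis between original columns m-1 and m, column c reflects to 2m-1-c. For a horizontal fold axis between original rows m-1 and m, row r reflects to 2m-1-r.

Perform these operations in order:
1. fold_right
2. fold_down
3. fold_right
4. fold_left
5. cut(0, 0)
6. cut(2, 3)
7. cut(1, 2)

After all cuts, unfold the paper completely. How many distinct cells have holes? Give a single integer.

Op 1 fold_right: fold axis v@16; visible region now rows[0,8) x cols[16,32) = 8x16
Op 2 fold_down: fold axis h@4; visible region now rows[4,8) x cols[16,32) = 4x16
Op 3 fold_right: fold axis v@24; visible region now rows[4,8) x cols[24,32) = 4x8
Op 4 fold_left: fold axis v@28; visible region now rows[4,8) x cols[24,28) = 4x4
Op 5 cut(0, 0): punch at orig (4,24); cuts so far [(4, 24)]; region rows[4,8) x cols[24,28) = 4x4
Op 6 cut(2, 3): punch at orig (6,27); cuts so far [(4, 24), (6, 27)]; region rows[4,8) x cols[24,28) = 4x4
Op 7 cut(1, 2): punch at orig (5,26); cuts so far [(4, 24), (5, 26), (6, 27)]; region rows[4,8) x cols[24,28) = 4x4
Unfold 1 (reflect across v@28): 6 holes -> [(4, 24), (4, 31), (5, 26), (5, 29), (6, 27), (6, 28)]
Unfold 2 (reflect across v@24): 12 holes -> [(4, 16), (4, 23), (4, 24), (4, 31), (5, 18), (5, 21), (5, 26), (5, 29), (6, 19), (6, 20), (6, 27), (6, 28)]
Unfold 3 (reflect across h@4): 24 holes -> [(1, 19), (1, 20), (1, 27), (1, 28), (2, 18), (2, 21), (2, 26), (2, 29), (3, 16), (3, 23), (3, 24), (3, 31), (4, 16), (4, 23), (4, 24), (4, 31), (5, 18), (5, 21), (5, 26), (5, 29), (6, 19), (6, 20), (6, 27), (6, 28)]
Unfold 4 (reflect across v@16): 48 holes -> [(1, 3), (1, 4), (1, 11), (1, 12), (1, 19), (1, 20), (1, 27), (1, 28), (2, 2), (2, 5), (2, 10), (2, 13), (2, 18), (2, 21), (2, 26), (2, 29), (3, 0), (3, 7), (3, 8), (3, 15), (3, 16), (3, 23), (3, 24), (3, 31), (4, 0), (4, 7), (4, 8), (4, 15), (4, 16), (4, 23), (4, 24), (4, 31), (5, 2), (5, 5), (5, 10), (5, 13), (5, 18), (5, 21), (5, 26), (5, 29), (6, 3), (6, 4), (6, 11), (6, 12), (6, 19), (6, 20), (6, 27), (6, 28)]

Answer: 48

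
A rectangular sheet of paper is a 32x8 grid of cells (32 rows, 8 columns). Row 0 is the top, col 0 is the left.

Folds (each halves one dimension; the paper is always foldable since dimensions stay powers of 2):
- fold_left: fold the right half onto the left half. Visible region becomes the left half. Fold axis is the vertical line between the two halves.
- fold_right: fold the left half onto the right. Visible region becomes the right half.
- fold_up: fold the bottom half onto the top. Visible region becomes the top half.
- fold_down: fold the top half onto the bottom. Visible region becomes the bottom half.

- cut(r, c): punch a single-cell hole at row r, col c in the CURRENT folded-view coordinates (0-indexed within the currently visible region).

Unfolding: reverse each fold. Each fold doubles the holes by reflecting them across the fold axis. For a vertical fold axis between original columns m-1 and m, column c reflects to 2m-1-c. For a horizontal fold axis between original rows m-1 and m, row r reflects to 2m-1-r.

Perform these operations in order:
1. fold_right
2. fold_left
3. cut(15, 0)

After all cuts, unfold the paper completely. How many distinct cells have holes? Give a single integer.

Op 1 fold_right: fold axis v@4; visible region now rows[0,32) x cols[4,8) = 32x4
Op 2 fold_left: fold axis v@6; visible region now rows[0,32) x cols[4,6) = 32x2
Op 3 cut(15, 0): punch at orig (15,4); cuts so far [(15, 4)]; region rows[0,32) x cols[4,6) = 32x2
Unfold 1 (reflect across v@6): 2 holes -> [(15, 4), (15, 7)]
Unfold 2 (reflect across v@4): 4 holes -> [(15, 0), (15, 3), (15, 4), (15, 7)]

Answer: 4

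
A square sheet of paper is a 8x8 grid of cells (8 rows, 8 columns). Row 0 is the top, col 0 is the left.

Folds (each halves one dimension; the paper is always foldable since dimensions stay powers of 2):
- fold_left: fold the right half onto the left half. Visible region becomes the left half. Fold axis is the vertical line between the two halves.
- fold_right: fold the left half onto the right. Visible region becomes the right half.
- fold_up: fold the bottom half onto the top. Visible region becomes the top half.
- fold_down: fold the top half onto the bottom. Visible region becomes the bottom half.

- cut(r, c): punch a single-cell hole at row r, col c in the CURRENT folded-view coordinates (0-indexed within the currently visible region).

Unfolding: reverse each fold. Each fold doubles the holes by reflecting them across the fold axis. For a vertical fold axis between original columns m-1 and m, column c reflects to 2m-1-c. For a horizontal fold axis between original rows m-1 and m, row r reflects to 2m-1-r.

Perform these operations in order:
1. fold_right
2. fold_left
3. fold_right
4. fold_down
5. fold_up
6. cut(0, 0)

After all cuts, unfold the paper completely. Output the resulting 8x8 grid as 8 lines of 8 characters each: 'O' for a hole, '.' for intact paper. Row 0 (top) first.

Answer: OOOOOOOO
........
........
OOOOOOOO
OOOOOOOO
........
........
OOOOOOOO

Derivation:
Op 1 fold_right: fold axis v@4; visible region now rows[0,8) x cols[4,8) = 8x4
Op 2 fold_left: fold axis v@6; visible region now rows[0,8) x cols[4,6) = 8x2
Op 3 fold_right: fold axis v@5; visible region now rows[0,8) x cols[5,6) = 8x1
Op 4 fold_down: fold axis h@4; visible region now rows[4,8) x cols[5,6) = 4x1
Op 5 fold_up: fold axis h@6; visible region now rows[4,6) x cols[5,6) = 2x1
Op 6 cut(0, 0): punch at orig (4,5); cuts so far [(4, 5)]; region rows[4,6) x cols[5,6) = 2x1
Unfold 1 (reflect across h@6): 2 holes -> [(4, 5), (7, 5)]
Unfold 2 (reflect across h@4): 4 holes -> [(0, 5), (3, 5), (4, 5), (7, 5)]
Unfold 3 (reflect across v@5): 8 holes -> [(0, 4), (0, 5), (3, 4), (3, 5), (4, 4), (4, 5), (7, 4), (7, 5)]
Unfold 4 (reflect across v@6): 16 holes -> [(0, 4), (0, 5), (0, 6), (0, 7), (3, 4), (3, 5), (3, 6), (3, 7), (4, 4), (4, 5), (4, 6), (4, 7), (7, 4), (7, 5), (7, 6), (7, 7)]
Unfold 5 (reflect across v@4): 32 holes -> [(0, 0), (0, 1), (0, 2), (0, 3), (0, 4), (0, 5), (0, 6), (0, 7), (3, 0), (3, 1), (3, 2), (3, 3), (3, 4), (3, 5), (3, 6), (3, 7), (4, 0), (4, 1), (4, 2), (4, 3), (4, 4), (4, 5), (4, 6), (4, 7), (7, 0), (7, 1), (7, 2), (7, 3), (7, 4), (7, 5), (7, 6), (7, 7)]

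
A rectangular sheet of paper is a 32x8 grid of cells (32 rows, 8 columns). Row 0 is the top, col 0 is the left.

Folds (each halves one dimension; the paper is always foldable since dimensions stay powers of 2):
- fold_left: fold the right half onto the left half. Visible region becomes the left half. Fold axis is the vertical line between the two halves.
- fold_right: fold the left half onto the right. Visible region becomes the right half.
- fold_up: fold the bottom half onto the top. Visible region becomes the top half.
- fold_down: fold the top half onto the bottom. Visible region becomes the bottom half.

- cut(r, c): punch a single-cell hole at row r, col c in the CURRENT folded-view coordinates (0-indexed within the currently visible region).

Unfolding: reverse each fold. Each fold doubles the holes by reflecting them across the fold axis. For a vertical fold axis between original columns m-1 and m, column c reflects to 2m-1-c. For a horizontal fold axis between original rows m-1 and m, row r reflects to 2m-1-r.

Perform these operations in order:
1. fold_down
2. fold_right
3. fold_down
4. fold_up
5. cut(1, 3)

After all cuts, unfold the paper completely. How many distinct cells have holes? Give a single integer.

Op 1 fold_down: fold axis h@16; visible region now rows[16,32) x cols[0,8) = 16x8
Op 2 fold_right: fold axis v@4; visible region now rows[16,32) x cols[4,8) = 16x4
Op 3 fold_down: fold axis h@24; visible region now rows[24,32) x cols[4,8) = 8x4
Op 4 fold_up: fold axis h@28; visible region now rows[24,28) x cols[4,8) = 4x4
Op 5 cut(1, 3): punch at orig (25,7); cuts so far [(25, 7)]; region rows[24,28) x cols[4,8) = 4x4
Unfold 1 (reflect across h@28): 2 holes -> [(25, 7), (30, 7)]
Unfold 2 (reflect across h@24): 4 holes -> [(17, 7), (22, 7), (25, 7), (30, 7)]
Unfold 3 (reflect across v@4): 8 holes -> [(17, 0), (17, 7), (22, 0), (22, 7), (25, 0), (25, 7), (30, 0), (30, 7)]
Unfold 4 (reflect across h@16): 16 holes -> [(1, 0), (1, 7), (6, 0), (6, 7), (9, 0), (9, 7), (14, 0), (14, 7), (17, 0), (17, 7), (22, 0), (22, 7), (25, 0), (25, 7), (30, 0), (30, 7)]

Answer: 16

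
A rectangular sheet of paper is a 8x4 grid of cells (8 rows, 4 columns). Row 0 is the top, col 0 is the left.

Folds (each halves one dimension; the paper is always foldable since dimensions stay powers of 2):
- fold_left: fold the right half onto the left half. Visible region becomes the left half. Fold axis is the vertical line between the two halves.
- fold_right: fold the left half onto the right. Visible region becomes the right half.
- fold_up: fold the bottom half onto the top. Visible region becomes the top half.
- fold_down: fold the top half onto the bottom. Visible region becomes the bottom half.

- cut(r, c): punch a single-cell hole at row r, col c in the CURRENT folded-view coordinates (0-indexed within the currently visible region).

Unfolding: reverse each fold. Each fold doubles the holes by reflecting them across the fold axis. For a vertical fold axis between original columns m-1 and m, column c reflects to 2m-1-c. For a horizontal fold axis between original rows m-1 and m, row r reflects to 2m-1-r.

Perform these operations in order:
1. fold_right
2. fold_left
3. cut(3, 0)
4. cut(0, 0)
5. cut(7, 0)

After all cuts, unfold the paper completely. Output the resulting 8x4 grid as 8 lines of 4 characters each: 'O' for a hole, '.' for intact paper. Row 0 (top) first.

Answer: OOOO
....
....
OOOO
....
....
....
OOOO

Derivation:
Op 1 fold_right: fold axis v@2; visible region now rows[0,8) x cols[2,4) = 8x2
Op 2 fold_left: fold axis v@3; visible region now rows[0,8) x cols[2,3) = 8x1
Op 3 cut(3, 0): punch at orig (3,2); cuts so far [(3, 2)]; region rows[0,8) x cols[2,3) = 8x1
Op 4 cut(0, 0): punch at orig (0,2); cuts so far [(0, 2), (3, 2)]; region rows[0,8) x cols[2,3) = 8x1
Op 5 cut(7, 0): punch at orig (7,2); cuts so far [(0, 2), (3, 2), (7, 2)]; region rows[0,8) x cols[2,3) = 8x1
Unfold 1 (reflect across v@3): 6 holes -> [(0, 2), (0, 3), (3, 2), (3, 3), (7, 2), (7, 3)]
Unfold 2 (reflect across v@2): 12 holes -> [(0, 0), (0, 1), (0, 2), (0, 3), (3, 0), (3, 1), (3, 2), (3, 3), (7, 0), (7, 1), (7, 2), (7, 3)]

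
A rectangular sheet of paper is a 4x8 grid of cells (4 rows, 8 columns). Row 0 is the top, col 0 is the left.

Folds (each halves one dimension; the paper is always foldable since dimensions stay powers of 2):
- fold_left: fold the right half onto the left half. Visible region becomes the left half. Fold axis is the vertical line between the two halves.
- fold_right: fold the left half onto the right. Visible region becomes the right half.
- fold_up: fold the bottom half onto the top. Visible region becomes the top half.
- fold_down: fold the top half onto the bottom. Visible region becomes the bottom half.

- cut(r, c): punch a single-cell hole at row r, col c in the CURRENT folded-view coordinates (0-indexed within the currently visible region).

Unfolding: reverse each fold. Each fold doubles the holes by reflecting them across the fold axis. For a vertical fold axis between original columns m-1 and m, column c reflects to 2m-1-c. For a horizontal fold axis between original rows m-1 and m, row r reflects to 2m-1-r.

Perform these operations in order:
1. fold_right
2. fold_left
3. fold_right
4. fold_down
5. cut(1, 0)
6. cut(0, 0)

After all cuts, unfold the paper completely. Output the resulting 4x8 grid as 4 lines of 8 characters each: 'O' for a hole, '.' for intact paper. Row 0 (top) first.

Op 1 fold_right: fold axis v@4; visible region now rows[0,4) x cols[4,8) = 4x4
Op 2 fold_left: fold axis v@6; visible region now rows[0,4) x cols[4,6) = 4x2
Op 3 fold_right: fold axis v@5; visible region now rows[0,4) x cols[5,6) = 4x1
Op 4 fold_down: fold axis h@2; visible region now rows[2,4) x cols[5,6) = 2x1
Op 5 cut(1, 0): punch at orig (3,5); cuts so far [(3, 5)]; region rows[2,4) x cols[5,6) = 2x1
Op 6 cut(0, 0): punch at orig (2,5); cuts so far [(2, 5), (3, 5)]; region rows[2,4) x cols[5,6) = 2x1
Unfold 1 (reflect across h@2): 4 holes -> [(0, 5), (1, 5), (2, 5), (3, 5)]
Unfold 2 (reflect across v@5): 8 holes -> [(0, 4), (0, 5), (1, 4), (1, 5), (2, 4), (2, 5), (3, 4), (3, 5)]
Unfold 3 (reflect across v@6): 16 holes -> [(0, 4), (0, 5), (0, 6), (0, 7), (1, 4), (1, 5), (1, 6), (1, 7), (2, 4), (2, 5), (2, 6), (2, 7), (3, 4), (3, 5), (3, 6), (3, 7)]
Unfold 4 (reflect across v@4): 32 holes -> [(0, 0), (0, 1), (0, 2), (0, 3), (0, 4), (0, 5), (0, 6), (0, 7), (1, 0), (1, 1), (1, 2), (1, 3), (1, 4), (1, 5), (1, 6), (1, 7), (2, 0), (2, 1), (2, 2), (2, 3), (2, 4), (2, 5), (2, 6), (2, 7), (3, 0), (3, 1), (3, 2), (3, 3), (3, 4), (3, 5), (3, 6), (3, 7)]

Answer: OOOOOOOO
OOOOOOOO
OOOOOOOO
OOOOOOOO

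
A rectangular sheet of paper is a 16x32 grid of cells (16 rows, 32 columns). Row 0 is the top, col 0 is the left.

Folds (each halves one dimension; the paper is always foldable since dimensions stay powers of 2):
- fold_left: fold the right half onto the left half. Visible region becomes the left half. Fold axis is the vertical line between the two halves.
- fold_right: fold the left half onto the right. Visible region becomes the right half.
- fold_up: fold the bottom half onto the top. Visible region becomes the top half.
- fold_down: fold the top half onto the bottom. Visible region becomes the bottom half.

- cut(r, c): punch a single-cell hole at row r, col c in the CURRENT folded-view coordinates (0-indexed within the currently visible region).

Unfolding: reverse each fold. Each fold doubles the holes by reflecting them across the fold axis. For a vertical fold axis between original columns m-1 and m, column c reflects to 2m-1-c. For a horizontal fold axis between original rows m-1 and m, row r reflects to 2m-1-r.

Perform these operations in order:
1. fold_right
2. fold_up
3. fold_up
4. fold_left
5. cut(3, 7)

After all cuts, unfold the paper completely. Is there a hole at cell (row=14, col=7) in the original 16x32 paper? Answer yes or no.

Answer: no

Derivation:
Op 1 fold_right: fold axis v@16; visible region now rows[0,16) x cols[16,32) = 16x16
Op 2 fold_up: fold axis h@8; visible region now rows[0,8) x cols[16,32) = 8x16
Op 3 fold_up: fold axis h@4; visible region now rows[0,4) x cols[16,32) = 4x16
Op 4 fold_left: fold axis v@24; visible region now rows[0,4) x cols[16,24) = 4x8
Op 5 cut(3, 7): punch at orig (3,23); cuts so far [(3, 23)]; region rows[0,4) x cols[16,24) = 4x8
Unfold 1 (reflect across v@24): 2 holes -> [(3, 23), (3, 24)]
Unfold 2 (reflect across h@4): 4 holes -> [(3, 23), (3, 24), (4, 23), (4, 24)]
Unfold 3 (reflect across h@8): 8 holes -> [(3, 23), (3, 24), (4, 23), (4, 24), (11, 23), (11, 24), (12, 23), (12, 24)]
Unfold 4 (reflect across v@16): 16 holes -> [(3, 7), (3, 8), (3, 23), (3, 24), (4, 7), (4, 8), (4, 23), (4, 24), (11, 7), (11, 8), (11, 23), (11, 24), (12, 7), (12, 8), (12, 23), (12, 24)]
Holes: [(3, 7), (3, 8), (3, 23), (3, 24), (4, 7), (4, 8), (4, 23), (4, 24), (11, 7), (11, 8), (11, 23), (11, 24), (12, 7), (12, 8), (12, 23), (12, 24)]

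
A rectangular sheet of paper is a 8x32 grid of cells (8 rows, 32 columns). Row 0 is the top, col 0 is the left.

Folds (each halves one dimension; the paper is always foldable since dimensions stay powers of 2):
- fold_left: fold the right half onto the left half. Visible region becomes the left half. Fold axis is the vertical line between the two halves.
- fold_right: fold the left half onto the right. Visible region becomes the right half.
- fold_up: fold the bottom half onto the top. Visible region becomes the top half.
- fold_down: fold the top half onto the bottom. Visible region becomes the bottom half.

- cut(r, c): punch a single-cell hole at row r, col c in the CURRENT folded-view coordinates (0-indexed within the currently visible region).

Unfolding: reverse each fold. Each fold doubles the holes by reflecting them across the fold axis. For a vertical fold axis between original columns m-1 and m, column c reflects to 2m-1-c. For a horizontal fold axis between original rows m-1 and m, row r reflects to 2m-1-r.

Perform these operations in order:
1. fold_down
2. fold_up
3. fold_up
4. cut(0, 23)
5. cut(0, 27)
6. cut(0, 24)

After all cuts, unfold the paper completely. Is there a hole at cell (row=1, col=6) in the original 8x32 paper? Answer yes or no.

Op 1 fold_down: fold axis h@4; visible region now rows[4,8) x cols[0,32) = 4x32
Op 2 fold_up: fold axis h@6; visible region now rows[4,6) x cols[0,32) = 2x32
Op 3 fold_up: fold axis h@5; visible region now rows[4,5) x cols[0,32) = 1x32
Op 4 cut(0, 23): punch at orig (4,23); cuts so far [(4, 23)]; region rows[4,5) x cols[0,32) = 1x32
Op 5 cut(0, 27): punch at orig (4,27); cuts so far [(4, 23), (4, 27)]; region rows[4,5) x cols[0,32) = 1x32
Op 6 cut(0, 24): punch at orig (4,24); cuts so far [(4, 23), (4, 24), (4, 27)]; region rows[4,5) x cols[0,32) = 1x32
Unfold 1 (reflect across h@5): 6 holes -> [(4, 23), (4, 24), (4, 27), (5, 23), (5, 24), (5, 27)]
Unfold 2 (reflect across h@6): 12 holes -> [(4, 23), (4, 24), (4, 27), (5, 23), (5, 24), (5, 27), (6, 23), (6, 24), (6, 27), (7, 23), (7, 24), (7, 27)]
Unfold 3 (reflect across h@4): 24 holes -> [(0, 23), (0, 24), (0, 27), (1, 23), (1, 24), (1, 27), (2, 23), (2, 24), (2, 27), (3, 23), (3, 24), (3, 27), (4, 23), (4, 24), (4, 27), (5, 23), (5, 24), (5, 27), (6, 23), (6, 24), (6, 27), (7, 23), (7, 24), (7, 27)]
Holes: [(0, 23), (0, 24), (0, 27), (1, 23), (1, 24), (1, 27), (2, 23), (2, 24), (2, 27), (3, 23), (3, 24), (3, 27), (4, 23), (4, 24), (4, 27), (5, 23), (5, 24), (5, 27), (6, 23), (6, 24), (6, 27), (7, 23), (7, 24), (7, 27)]

Answer: no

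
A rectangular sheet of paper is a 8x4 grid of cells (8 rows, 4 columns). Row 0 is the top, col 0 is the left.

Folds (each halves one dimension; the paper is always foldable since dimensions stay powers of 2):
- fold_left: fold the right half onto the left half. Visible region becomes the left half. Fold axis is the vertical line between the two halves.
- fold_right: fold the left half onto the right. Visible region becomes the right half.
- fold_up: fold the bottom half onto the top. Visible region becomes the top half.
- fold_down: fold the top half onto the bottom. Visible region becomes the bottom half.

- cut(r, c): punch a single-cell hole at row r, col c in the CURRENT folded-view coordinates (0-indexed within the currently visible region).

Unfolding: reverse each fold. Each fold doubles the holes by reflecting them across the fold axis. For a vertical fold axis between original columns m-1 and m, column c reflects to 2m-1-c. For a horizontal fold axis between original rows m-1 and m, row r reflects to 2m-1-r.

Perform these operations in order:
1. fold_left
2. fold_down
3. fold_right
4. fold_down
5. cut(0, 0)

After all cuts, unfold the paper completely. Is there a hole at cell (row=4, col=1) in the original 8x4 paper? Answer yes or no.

Op 1 fold_left: fold axis v@2; visible region now rows[0,8) x cols[0,2) = 8x2
Op 2 fold_down: fold axis h@4; visible region now rows[4,8) x cols[0,2) = 4x2
Op 3 fold_right: fold axis v@1; visible region now rows[4,8) x cols[1,2) = 4x1
Op 4 fold_down: fold axis h@6; visible region now rows[6,8) x cols[1,2) = 2x1
Op 5 cut(0, 0): punch at orig (6,1); cuts so far [(6, 1)]; region rows[6,8) x cols[1,2) = 2x1
Unfold 1 (reflect across h@6): 2 holes -> [(5, 1), (6, 1)]
Unfold 2 (reflect across v@1): 4 holes -> [(5, 0), (5, 1), (6, 0), (6, 1)]
Unfold 3 (reflect across h@4): 8 holes -> [(1, 0), (1, 1), (2, 0), (2, 1), (5, 0), (5, 1), (6, 0), (6, 1)]
Unfold 4 (reflect across v@2): 16 holes -> [(1, 0), (1, 1), (1, 2), (1, 3), (2, 0), (2, 1), (2, 2), (2, 3), (5, 0), (5, 1), (5, 2), (5, 3), (6, 0), (6, 1), (6, 2), (6, 3)]
Holes: [(1, 0), (1, 1), (1, 2), (1, 3), (2, 0), (2, 1), (2, 2), (2, 3), (5, 0), (5, 1), (5, 2), (5, 3), (6, 0), (6, 1), (6, 2), (6, 3)]

Answer: no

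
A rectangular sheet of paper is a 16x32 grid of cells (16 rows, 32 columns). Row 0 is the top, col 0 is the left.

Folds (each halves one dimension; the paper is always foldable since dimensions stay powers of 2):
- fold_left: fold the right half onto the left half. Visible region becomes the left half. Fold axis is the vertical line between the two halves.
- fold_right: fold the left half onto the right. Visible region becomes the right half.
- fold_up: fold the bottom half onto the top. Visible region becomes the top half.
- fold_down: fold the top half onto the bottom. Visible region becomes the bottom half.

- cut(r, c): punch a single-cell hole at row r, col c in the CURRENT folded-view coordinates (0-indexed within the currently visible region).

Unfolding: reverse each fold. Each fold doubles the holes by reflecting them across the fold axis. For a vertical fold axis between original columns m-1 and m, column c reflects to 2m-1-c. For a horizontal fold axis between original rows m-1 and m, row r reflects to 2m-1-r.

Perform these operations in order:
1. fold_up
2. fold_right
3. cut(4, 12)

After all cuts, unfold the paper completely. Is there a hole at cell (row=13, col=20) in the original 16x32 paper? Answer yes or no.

Op 1 fold_up: fold axis h@8; visible region now rows[0,8) x cols[0,32) = 8x32
Op 2 fold_right: fold axis v@16; visible region now rows[0,8) x cols[16,32) = 8x16
Op 3 cut(4, 12): punch at orig (4,28); cuts so far [(4, 28)]; region rows[0,8) x cols[16,32) = 8x16
Unfold 1 (reflect across v@16): 2 holes -> [(4, 3), (4, 28)]
Unfold 2 (reflect across h@8): 4 holes -> [(4, 3), (4, 28), (11, 3), (11, 28)]
Holes: [(4, 3), (4, 28), (11, 3), (11, 28)]

Answer: no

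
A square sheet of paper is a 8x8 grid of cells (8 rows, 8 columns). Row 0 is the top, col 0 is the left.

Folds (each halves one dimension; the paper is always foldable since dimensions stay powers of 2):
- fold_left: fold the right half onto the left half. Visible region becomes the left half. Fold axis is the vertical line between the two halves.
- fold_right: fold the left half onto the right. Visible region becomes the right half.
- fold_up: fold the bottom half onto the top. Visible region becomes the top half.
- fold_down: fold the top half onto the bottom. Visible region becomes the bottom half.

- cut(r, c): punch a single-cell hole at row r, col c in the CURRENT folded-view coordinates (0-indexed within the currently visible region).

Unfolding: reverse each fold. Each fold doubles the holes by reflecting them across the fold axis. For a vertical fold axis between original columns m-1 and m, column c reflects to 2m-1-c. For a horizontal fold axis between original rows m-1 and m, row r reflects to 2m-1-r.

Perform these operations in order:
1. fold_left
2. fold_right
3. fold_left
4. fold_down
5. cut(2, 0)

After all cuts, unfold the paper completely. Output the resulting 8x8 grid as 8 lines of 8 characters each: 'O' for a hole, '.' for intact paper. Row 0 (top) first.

Answer: ........
OOOOOOOO
........
........
........
........
OOOOOOOO
........

Derivation:
Op 1 fold_left: fold axis v@4; visible region now rows[0,8) x cols[0,4) = 8x4
Op 2 fold_right: fold axis v@2; visible region now rows[0,8) x cols[2,4) = 8x2
Op 3 fold_left: fold axis v@3; visible region now rows[0,8) x cols[2,3) = 8x1
Op 4 fold_down: fold axis h@4; visible region now rows[4,8) x cols[2,3) = 4x1
Op 5 cut(2, 0): punch at orig (6,2); cuts so far [(6, 2)]; region rows[4,8) x cols[2,3) = 4x1
Unfold 1 (reflect across h@4): 2 holes -> [(1, 2), (6, 2)]
Unfold 2 (reflect across v@3): 4 holes -> [(1, 2), (1, 3), (6, 2), (6, 3)]
Unfold 3 (reflect across v@2): 8 holes -> [(1, 0), (1, 1), (1, 2), (1, 3), (6, 0), (6, 1), (6, 2), (6, 3)]
Unfold 4 (reflect across v@4): 16 holes -> [(1, 0), (1, 1), (1, 2), (1, 3), (1, 4), (1, 5), (1, 6), (1, 7), (6, 0), (6, 1), (6, 2), (6, 3), (6, 4), (6, 5), (6, 6), (6, 7)]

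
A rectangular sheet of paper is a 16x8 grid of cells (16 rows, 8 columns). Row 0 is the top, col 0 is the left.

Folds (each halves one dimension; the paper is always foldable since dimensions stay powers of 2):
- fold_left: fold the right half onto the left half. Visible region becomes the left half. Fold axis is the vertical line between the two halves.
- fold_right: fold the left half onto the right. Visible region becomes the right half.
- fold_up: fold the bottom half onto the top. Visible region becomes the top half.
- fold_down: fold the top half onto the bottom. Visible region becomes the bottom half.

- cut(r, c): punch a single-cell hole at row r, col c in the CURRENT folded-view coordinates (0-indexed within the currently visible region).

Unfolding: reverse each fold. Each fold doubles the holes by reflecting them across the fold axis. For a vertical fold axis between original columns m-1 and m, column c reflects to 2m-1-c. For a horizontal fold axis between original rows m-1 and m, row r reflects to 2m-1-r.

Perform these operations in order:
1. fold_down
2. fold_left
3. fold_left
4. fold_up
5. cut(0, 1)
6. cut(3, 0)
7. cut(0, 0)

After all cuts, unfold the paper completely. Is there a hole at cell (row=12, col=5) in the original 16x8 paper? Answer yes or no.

Answer: no

Derivation:
Op 1 fold_down: fold axis h@8; visible region now rows[8,16) x cols[0,8) = 8x8
Op 2 fold_left: fold axis v@4; visible region now rows[8,16) x cols[0,4) = 8x4
Op 3 fold_left: fold axis v@2; visible region now rows[8,16) x cols[0,2) = 8x2
Op 4 fold_up: fold axis h@12; visible region now rows[8,12) x cols[0,2) = 4x2
Op 5 cut(0, 1): punch at orig (8,1); cuts so far [(8, 1)]; region rows[8,12) x cols[0,2) = 4x2
Op 6 cut(3, 0): punch at orig (11,0); cuts so far [(8, 1), (11, 0)]; region rows[8,12) x cols[0,2) = 4x2
Op 7 cut(0, 0): punch at orig (8,0); cuts so far [(8, 0), (8, 1), (11, 0)]; region rows[8,12) x cols[0,2) = 4x2
Unfold 1 (reflect across h@12): 6 holes -> [(8, 0), (8, 1), (11, 0), (12, 0), (15, 0), (15, 1)]
Unfold 2 (reflect across v@2): 12 holes -> [(8, 0), (8, 1), (8, 2), (8, 3), (11, 0), (11, 3), (12, 0), (12, 3), (15, 0), (15, 1), (15, 2), (15, 3)]
Unfold 3 (reflect across v@4): 24 holes -> [(8, 0), (8, 1), (8, 2), (8, 3), (8, 4), (8, 5), (8, 6), (8, 7), (11, 0), (11, 3), (11, 4), (11, 7), (12, 0), (12, 3), (12, 4), (12, 7), (15, 0), (15, 1), (15, 2), (15, 3), (15, 4), (15, 5), (15, 6), (15, 7)]
Unfold 4 (reflect across h@8): 48 holes -> [(0, 0), (0, 1), (0, 2), (0, 3), (0, 4), (0, 5), (0, 6), (0, 7), (3, 0), (3, 3), (3, 4), (3, 7), (4, 0), (4, 3), (4, 4), (4, 7), (7, 0), (7, 1), (7, 2), (7, 3), (7, 4), (7, 5), (7, 6), (7, 7), (8, 0), (8, 1), (8, 2), (8, 3), (8, 4), (8, 5), (8, 6), (8, 7), (11, 0), (11, 3), (11, 4), (11, 7), (12, 0), (12, 3), (12, 4), (12, 7), (15, 0), (15, 1), (15, 2), (15, 3), (15, 4), (15, 5), (15, 6), (15, 7)]
Holes: [(0, 0), (0, 1), (0, 2), (0, 3), (0, 4), (0, 5), (0, 6), (0, 7), (3, 0), (3, 3), (3, 4), (3, 7), (4, 0), (4, 3), (4, 4), (4, 7), (7, 0), (7, 1), (7, 2), (7, 3), (7, 4), (7, 5), (7, 6), (7, 7), (8, 0), (8, 1), (8, 2), (8, 3), (8, 4), (8, 5), (8, 6), (8, 7), (11, 0), (11, 3), (11, 4), (11, 7), (12, 0), (12, 3), (12, 4), (12, 7), (15, 0), (15, 1), (15, 2), (15, 3), (15, 4), (15, 5), (15, 6), (15, 7)]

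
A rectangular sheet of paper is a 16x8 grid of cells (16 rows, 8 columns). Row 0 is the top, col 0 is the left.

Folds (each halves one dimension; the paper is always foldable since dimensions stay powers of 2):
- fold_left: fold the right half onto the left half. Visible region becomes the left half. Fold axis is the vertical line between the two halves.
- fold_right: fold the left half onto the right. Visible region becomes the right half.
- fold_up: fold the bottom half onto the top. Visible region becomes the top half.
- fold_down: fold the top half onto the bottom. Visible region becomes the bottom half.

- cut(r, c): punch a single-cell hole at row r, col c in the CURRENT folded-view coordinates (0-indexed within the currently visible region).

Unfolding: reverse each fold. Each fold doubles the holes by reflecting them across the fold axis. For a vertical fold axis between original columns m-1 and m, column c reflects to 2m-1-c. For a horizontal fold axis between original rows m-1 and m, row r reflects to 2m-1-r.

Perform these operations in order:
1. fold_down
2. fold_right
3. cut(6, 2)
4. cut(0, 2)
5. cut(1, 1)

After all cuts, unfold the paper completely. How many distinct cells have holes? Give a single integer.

Op 1 fold_down: fold axis h@8; visible region now rows[8,16) x cols[0,8) = 8x8
Op 2 fold_right: fold axis v@4; visible region now rows[8,16) x cols[4,8) = 8x4
Op 3 cut(6, 2): punch at orig (14,6); cuts so far [(14, 6)]; region rows[8,16) x cols[4,8) = 8x4
Op 4 cut(0, 2): punch at orig (8,6); cuts so far [(8, 6), (14, 6)]; region rows[8,16) x cols[4,8) = 8x4
Op 5 cut(1, 1): punch at orig (9,5); cuts so far [(8, 6), (9, 5), (14, 6)]; region rows[8,16) x cols[4,8) = 8x4
Unfold 1 (reflect across v@4): 6 holes -> [(8, 1), (8, 6), (9, 2), (9, 5), (14, 1), (14, 6)]
Unfold 2 (reflect across h@8): 12 holes -> [(1, 1), (1, 6), (6, 2), (6, 5), (7, 1), (7, 6), (8, 1), (8, 6), (9, 2), (9, 5), (14, 1), (14, 6)]

Answer: 12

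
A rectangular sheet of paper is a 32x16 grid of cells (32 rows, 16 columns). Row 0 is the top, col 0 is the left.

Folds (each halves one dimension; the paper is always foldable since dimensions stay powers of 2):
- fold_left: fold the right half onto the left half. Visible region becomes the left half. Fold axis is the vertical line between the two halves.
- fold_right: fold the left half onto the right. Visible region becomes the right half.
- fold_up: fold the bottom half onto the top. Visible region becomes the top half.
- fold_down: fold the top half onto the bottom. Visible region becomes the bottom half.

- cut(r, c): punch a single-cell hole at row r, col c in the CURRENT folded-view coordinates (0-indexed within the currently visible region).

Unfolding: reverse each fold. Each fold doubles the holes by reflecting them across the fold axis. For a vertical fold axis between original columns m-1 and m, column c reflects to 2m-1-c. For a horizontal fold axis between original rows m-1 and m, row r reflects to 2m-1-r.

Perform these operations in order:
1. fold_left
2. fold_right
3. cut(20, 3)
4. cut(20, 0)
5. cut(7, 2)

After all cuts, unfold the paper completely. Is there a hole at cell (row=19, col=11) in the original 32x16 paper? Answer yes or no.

Op 1 fold_left: fold axis v@8; visible region now rows[0,32) x cols[0,8) = 32x8
Op 2 fold_right: fold axis v@4; visible region now rows[0,32) x cols[4,8) = 32x4
Op 3 cut(20, 3): punch at orig (20,7); cuts so far [(20, 7)]; region rows[0,32) x cols[4,8) = 32x4
Op 4 cut(20, 0): punch at orig (20,4); cuts so far [(20, 4), (20, 7)]; region rows[0,32) x cols[4,8) = 32x4
Op 5 cut(7, 2): punch at orig (7,6); cuts so far [(7, 6), (20, 4), (20, 7)]; region rows[0,32) x cols[4,8) = 32x4
Unfold 1 (reflect across v@4): 6 holes -> [(7, 1), (7, 6), (20, 0), (20, 3), (20, 4), (20, 7)]
Unfold 2 (reflect across v@8): 12 holes -> [(7, 1), (7, 6), (7, 9), (7, 14), (20, 0), (20, 3), (20, 4), (20, 7), (20, 8), (20, 11), (20, 12), (20, 15)]
Holes: [(7, 1), (7, 6), (7, 9), (7, 14), (20, 0), (20, 3), (20, 4), (20, 7), (20, 8), (20, 11), (20, 12), (20, 15)]

Answer: no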